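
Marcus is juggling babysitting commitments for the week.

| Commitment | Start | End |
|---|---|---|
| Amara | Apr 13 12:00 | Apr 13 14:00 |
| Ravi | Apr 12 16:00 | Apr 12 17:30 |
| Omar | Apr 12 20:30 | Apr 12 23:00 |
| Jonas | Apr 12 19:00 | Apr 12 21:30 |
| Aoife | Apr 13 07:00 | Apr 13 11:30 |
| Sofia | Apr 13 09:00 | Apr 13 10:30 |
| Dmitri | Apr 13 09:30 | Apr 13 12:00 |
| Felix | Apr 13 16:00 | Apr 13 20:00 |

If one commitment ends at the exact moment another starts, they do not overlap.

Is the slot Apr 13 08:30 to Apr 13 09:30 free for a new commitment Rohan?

Ravi: ends Apr 12 17:30 at or before Rohan starts Apr 13 08:30 → clear.
Jonas: ends Apr 12 21:30 at or before Rohan starts Apr 13 08:30 → clear.
Omar: ends Apr 12 23:00 at or before Rohan starts Apr 13 08:30 → clear.
Aoife: starts Apr 13 07:00 before Rohan ends Apr 13 09:30, and ends Apr 13 11:30 after Rohan starts Apr 13 08:30 → overlap.
Sofia: starts Apr 13 09:00 before Rohan ends Apr 13 09:30, and ends Apr 13 10:30 after Rohan starts Apr 13 08:30 → overlap.
Dmitri: starts Apr 13 09:30 at or after Rohan ends Apr 13 09:30 → clear.
Amara: starts Apr 13 12:00 at or after Rohan ends Apr 13 09:30 → clear.
Felix: starts Apr 13 16:00 at or after Rohan ends Apr 13 09:30 → clear.
Rohan overlaps Aoife, Sofia.

No — it overlaps Aoife, Sofia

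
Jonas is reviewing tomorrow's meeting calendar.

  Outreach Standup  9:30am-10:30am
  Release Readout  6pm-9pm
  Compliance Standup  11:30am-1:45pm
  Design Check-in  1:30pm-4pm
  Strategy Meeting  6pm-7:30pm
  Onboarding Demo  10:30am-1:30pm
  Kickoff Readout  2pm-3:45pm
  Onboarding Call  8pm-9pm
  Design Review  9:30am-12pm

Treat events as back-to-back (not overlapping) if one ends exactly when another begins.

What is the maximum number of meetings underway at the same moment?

Sort all start/end points and keep a running count:
9:30am start Design Review → 1
9:30am start Outreach Standup → 2
10:30am end Outreach Standup → 1
10:30am start Onboarding Demo → 2
11:30am start Compliance Standup → 3
12pm end Design Review → 2
1:30pm end Onboarding Demo → 1
1:30pm start Design Check-in → 2
1:45pm end Compliance Standup → 1
2pm start Kickoff Readout → 2
3:45pm end Kickoff Readout → 1
4pm end Design Check-in → 0
6pm start Release Readout → 1
6pm start Strategy Meeting → 2
7:30pm end Strategy Meeting → 1
8pm start Onboarding Call → 2
9pm end Onboarding Call → 1
9pm end Release Readout → 0
Peak is 3, at 11:30am (Compliance Standup, Design Review, Onboarding Demo).

3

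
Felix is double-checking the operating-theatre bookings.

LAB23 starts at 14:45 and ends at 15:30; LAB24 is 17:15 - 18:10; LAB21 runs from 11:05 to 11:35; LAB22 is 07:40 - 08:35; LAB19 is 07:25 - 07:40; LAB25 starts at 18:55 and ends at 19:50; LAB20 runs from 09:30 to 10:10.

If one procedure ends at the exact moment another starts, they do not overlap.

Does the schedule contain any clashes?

Sorted by start: LAB19, LAB22, LAB20, LAB21, LAB23, LAB24, LAB25.
LAB22 starts exactly when LAB19 ends (back-to-back, no overlap), so LAB19 has no further overlaps.
LAB20 starts after LAB22 ends, so LAB22 has no further overlaps.
LAB21 starts after LAB20 ends, so LAB20 has no further overlaps.
LAB23 starts after LAB21 ends, so LAB21 has no further overlaps.
LAB24 starts after LAB23 ends, so LAB23 has no further overlaps.
LAB25 starts after LAB24 ends.
Every pair is clear; the schedule has no overlaps.

No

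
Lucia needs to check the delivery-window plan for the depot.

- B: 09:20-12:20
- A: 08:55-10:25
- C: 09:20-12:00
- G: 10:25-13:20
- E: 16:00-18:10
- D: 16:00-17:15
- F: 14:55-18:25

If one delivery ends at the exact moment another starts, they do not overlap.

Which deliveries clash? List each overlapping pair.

A & B, A & C, B & C, B & G, C & G, D & E, D & F, E & F

Check each pair: they overlap iff neither finishes before the other starts.
Sorted by start: A, B, C, G, F, D, E.
B starts before A ends → A and B overlap.
C starts before A ends → A and C overlap.
G starts exactly when A ends (back-to-back, no overlap), so nothing later overlaps A either.
C starts before B ends → B and C overlap.
G starts before B ends → B and G overlap.
F starts after B ends, so nothing later overlaps B either.
G starts before C ends → C and G overlap.
F starts after C ends, so nothing later overlaps C either.
F starts after G ends, so nothing later overlaps G either.
D starts before F ends → F and D overlap.
E starts before F ends → F and E overlap.
E starts before D ends → D and E overlap.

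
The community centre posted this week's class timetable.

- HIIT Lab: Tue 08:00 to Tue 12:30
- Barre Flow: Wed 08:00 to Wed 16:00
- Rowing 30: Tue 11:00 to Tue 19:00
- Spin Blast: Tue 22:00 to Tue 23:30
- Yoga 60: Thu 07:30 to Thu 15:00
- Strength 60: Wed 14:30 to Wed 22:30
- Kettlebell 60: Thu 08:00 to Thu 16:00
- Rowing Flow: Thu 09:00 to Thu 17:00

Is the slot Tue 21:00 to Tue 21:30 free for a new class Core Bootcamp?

HIIT Lab: ends Tue 12:30 at or before Core Bootcamp starts Tue 21:00 → clear.
Rowing 30: ends Tue 19:00 at or before Core Bootcamp starts Tue 21:00 → clear.
Spin Blast: starts Tue 22:00 at or after Core Bootcamp ends Tue 21:30 → clear.
Barre Flow: starts Wed 08:00 at or after Core Bootcamp ends Tue 21:30 → clear.
Strength 60: starts Wed 14:30 at or after Core Bootcamp ends Tue 21:30 → clear.
Yoga 60: starts Thu 07:30 at or after Core Bootcamp ends Tue 21:30 → clear.
Kettlebell 60: starts Thu 08:00 at or after Core Bootcamp ends Tue 21:30 → clear.
Rowing Flow: starts Thu 09:00 at or after Core Bootcamp ends Tue 21:30 → clear.

Yes — the slot is free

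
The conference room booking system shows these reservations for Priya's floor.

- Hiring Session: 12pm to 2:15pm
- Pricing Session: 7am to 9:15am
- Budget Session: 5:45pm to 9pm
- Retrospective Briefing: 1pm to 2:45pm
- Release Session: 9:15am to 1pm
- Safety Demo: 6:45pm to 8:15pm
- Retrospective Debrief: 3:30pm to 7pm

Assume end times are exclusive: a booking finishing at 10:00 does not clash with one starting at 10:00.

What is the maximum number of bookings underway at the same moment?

3

Sweep the timeline, counting +1 at each start and −1 at each end (ends before starts at a tie):
7am start Pricing Session → 1
9:15am end Pricing Session → 0
9:15am start Release Session → 1
12pm start Hiring Session → 2
1pm end Release Session → 1
1pm start Retrospective Briefing → 2
2:15pm end Hiring Session → 1
2:45pm end Retrospective Briefing → 0
3:30pm start Retrospective Debrief → 1
5:45pm start Budget Session → 2
6:45pm start Safety Demo → 3
7pm end Retrospective Debrief → 2
8:15pm end Safety Demo → 1
9pm end Budget Session → 0
Peak is 3, at 6:45pm (Budget Session, Retrospective Debrief, Safety Demo).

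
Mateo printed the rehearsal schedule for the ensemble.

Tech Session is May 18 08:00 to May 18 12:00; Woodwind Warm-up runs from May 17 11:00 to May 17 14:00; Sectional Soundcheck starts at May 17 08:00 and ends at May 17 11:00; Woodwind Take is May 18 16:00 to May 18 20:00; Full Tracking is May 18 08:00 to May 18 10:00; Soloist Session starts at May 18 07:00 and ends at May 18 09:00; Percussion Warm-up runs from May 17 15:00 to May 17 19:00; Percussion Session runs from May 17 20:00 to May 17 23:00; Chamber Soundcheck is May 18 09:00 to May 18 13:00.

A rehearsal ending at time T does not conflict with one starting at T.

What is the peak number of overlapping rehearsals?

Sort all start/end points and keep a running count:
May 17 08:00 start Sectional Soundcheck → 1
May 17 11:00 end Sectional Soundcheck → 0
May 17 11:00 start Woodwind Warm-up → 1
May 17 14:00 end Woodwind Warm-up → 0
May 17 15:00 start Percussion Warm-up → 1
May 17 19:00 end Percussion Warm-up → 0
May 17 20:00 start Percussion Session → 1
May 17 23:00 end Percussion Session → 0
May 18 07:00 start Soloist Session → 1
May 18 08:00 start Full Tracking → 2
May 18 08:00 start Tech Session → 3
May 18 09:00 end Soloist Session → 2
May 18 09:00 start Chamber Soundcheck → 3
May 18 10:00 end Full Tracking → 2
May 18 12:00 end Tech Session → 1
May 18 13:00 end Chamber Soundcheck → 0
May 18 16:00 start Woodwind Take → 1
May 18 20:00 end Woodwind Take → 0
Peak is 3, at May 18 08:00 (Full Tracking, Soloist Session, Tech Session).

3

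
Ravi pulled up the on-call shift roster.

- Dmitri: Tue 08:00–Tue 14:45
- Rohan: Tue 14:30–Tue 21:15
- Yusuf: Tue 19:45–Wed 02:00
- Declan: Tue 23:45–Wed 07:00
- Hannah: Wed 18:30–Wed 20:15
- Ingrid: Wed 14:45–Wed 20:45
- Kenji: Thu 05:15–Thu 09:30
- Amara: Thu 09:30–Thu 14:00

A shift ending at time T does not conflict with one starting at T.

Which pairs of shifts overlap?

Check each pair: they overlap iff neither finishes before the other starts.
Sorted by start: Dmitri, Rohan, Yusuf, Declan, Ingrid, Hannah, Kenji, Amara.
Rohan starts before Dmitri ends → Dmitri and Rohan overlap.
Yusuf starts after Dmitri ends, so nothing later overlaps Dmitri either.
Yusuf starts before Rohan ends → Rohan and Yusuf overlap.
Declan starts after Rohan ends, so nothing later overlaps Rohan either.
Declan starts before Yusuf ends → Yusuf and Declan overlap.
Ingrid starts after Yusuf ends, so nothing later overlaps Yusuf either.
Ingrid starts after Declan ends, so nothing later overlaps Declan either.
Hannah starts before Ingrid ends → Ingrid and Hannah overlap.
Kenji starts after Ingrid ends, so nothing later overlaps Ingrid either.
Kenji starts after Hannah ends, so nothing later overlaps Hannah either.
Amara starts exactly when Kenji ends (back-to-back, no overlap).

Declan & Yusuf, Dmitri & Rohan, Hannah & Ingrid, Rohan & Yusuf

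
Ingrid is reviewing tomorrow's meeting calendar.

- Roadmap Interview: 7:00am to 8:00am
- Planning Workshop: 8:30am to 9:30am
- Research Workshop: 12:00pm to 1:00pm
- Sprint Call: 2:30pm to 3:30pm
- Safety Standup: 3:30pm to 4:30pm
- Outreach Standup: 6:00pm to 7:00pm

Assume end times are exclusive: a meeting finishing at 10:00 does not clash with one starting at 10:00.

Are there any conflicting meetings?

Two intervals overlap when each starts before the other ends.
Sorted by start: Roadmap Interview, Planning Workshop, Research Workshop, Sprint Call, Safety Standup, Outreach Standup.
Planning Workshop starts after Roadmap Interview ends — done with Roadmap Interview.
Research Workshop starts after Planning Workshop ends — done with Planning Workshop.
Sprint Call starts after Research Workshop ends — done with Research Workshop.
Safety Standup starts exactly when Sprint Call ends (back-to-back, no overlap) — done with Sprint Call.
Outreach Standup starts after Safety Standup ends.
Every pair is clear; the schedule has no overlaps.

No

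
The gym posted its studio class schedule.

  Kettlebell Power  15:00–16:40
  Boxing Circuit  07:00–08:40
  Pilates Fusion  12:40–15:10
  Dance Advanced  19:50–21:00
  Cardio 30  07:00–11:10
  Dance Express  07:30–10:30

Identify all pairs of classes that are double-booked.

Boxing Circuit & Cardio 30, Boxing Circuit & Dance Express, Cardio 30 & Dance Express, Kettlebell Power & Pilates Fusion

Check each pair: they overlap iff neither finishes before the other starts.
Sorted by start: Cardio 30, Boxing Circuit, Dance Express, Pilates Fusion, Kettlebell Power, Dance Advanced.
Boxing Circuit starts before Cardio 30 ends → Cardio 30 and Boxing Circuit overlap.
Dance Express starts before Cardio 30 ends → Cardio 30 and Dance Express overlap.
Pilates Fusion starts after Cardio 30 ends, so Cardio 30 has no further overlaps.
Dance Express starts before Boxing Circuit ends → Boxing Circuit and Dance Express overlap.
Pilates Fusion starts after Boxing Circuit ends, so Boxing Circuit has no further overlaps.
Pilates Fusion starts after Dance Express ends, so Dance Express has no further overlaps.
Kettlebell Power starts before Pilates Fusion ends → Pilates Fusion and Kettlebell Power overlap.
Dance Advanced starts after Pilates Fusion ends.
Dance Advanced starts after Kettlebell Power ends.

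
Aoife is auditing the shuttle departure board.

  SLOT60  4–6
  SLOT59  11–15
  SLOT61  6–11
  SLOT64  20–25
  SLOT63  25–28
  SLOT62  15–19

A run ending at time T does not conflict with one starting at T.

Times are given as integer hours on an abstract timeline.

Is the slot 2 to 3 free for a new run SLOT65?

Yes — the slot is free

SLOT60: starts 4 at or after SLOT65 ends 3 → clear.
SLOT61: starts 6 at or after SLOT65 ends 3 → clear.
SLOT59: starts 11 at or after SLOT65 ends 3 → clear.
SLOT62: starts 15 at or after SLOT65 ends 3 → clear.
SLOT64: starts 20 at or after SLOT65 ends 3 → clear.
SLOT63: starts 25 at or after SLOT65 ends 3 → clear.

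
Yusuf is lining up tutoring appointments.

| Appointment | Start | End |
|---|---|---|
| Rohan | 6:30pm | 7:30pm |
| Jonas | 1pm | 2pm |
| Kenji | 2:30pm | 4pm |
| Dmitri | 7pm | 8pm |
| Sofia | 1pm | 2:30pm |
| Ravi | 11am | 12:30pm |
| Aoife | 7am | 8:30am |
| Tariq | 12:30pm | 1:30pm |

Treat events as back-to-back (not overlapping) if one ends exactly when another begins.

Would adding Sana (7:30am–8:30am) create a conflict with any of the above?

Yes — it overlaps Aoife

Aoife: starts 7am before Sana ends 8:30am, and ends 8:30am after Sana starts 7:30am → overlap.
Ravi: starts 11am at or after Sana ends 8:30am → clear.
Tariq: starts 12:30pm at or after Sana ends 8:30am → clear.
Sofia: starts 1pm at or after Sana ends 8:30am → clear.
Jonas: starts 1pm at or after Sana ends 8:30am → clear.
Kenji: starts 2:30pm at or after Sana ends 8:30am → clear.
Rohan: starts 6:30pm at or after Sana ends 8:30am → clear.
Dmitri: starts 7pm at or after Sana ends 8:30am → clear.
Sana overlaps Aoife.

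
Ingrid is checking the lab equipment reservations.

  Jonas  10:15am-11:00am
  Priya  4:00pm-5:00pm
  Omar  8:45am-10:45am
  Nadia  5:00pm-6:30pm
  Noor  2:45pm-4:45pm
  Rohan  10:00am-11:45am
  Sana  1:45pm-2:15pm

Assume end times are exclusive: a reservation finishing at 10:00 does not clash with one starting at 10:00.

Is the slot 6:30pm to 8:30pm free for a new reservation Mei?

Yes — the slot is free

Omar: ends 10:45am at or before Mei starts 6:30pm → clear.
Rohan: ends 11:45am at or before Mei starts 6:30pm → clear.
Jonas: ends 11:00am at or before Mei starts 6:30pm → clear.
Sana: ends 2:15pm at or before Mei starts 6:30pm → clear.
Noor: ends 4:45pm at or before Mei starts 6:30pm → clear.
Priya: ends 5:00pm at or before Mei starts 6:30pm → clear.
Nadia: ends 6:30pm at or before Mei starts 6:30pm → clear.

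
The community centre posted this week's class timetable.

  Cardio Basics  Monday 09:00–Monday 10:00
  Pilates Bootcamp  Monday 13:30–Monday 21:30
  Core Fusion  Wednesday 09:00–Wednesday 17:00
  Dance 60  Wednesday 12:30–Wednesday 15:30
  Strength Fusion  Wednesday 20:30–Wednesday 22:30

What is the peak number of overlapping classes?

Sort all start/end points and keep a running count:
Monday 09:00 start Cardio Basics → 1
Monday 10:00 end Cardio Basics → 0
Monday 13:30 start Pilates Bootcamp → 1
Monday 21:30 end Pilates Bootcamp → 0
Wednesday 09:00 start Core Fusion → 1
Wednesday 12:30 start Dance 60 → 2
Wednesday 15:30 end Dance 60 → 1
Wednesday 17:00 end Core Fusion → 0
Wednesday 20:30 start Strength Fusion → 1
Wednesday 22:30 end Strength Fusion → 0
Peak is 2, at Wednesday 12:30 (Core Fusion, Dance 60).

2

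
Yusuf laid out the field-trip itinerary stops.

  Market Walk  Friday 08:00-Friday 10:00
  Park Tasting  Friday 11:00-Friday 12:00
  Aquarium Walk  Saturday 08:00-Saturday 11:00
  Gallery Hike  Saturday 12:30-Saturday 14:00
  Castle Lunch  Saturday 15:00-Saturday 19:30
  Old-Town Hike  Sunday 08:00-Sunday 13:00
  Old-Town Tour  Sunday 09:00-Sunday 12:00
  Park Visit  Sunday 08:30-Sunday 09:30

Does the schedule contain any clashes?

Yes

Sorted by start: Market Walk, Park Tasting, Aquarium Walk, Gallery Hike, Castle Lunch, Old-Town Hike, Park Visit, Old-Town Tour.
Park Tasting starts after Market Walk ends, so nothing later overlaps Market Walk either.
Aquarium Walk starts after Park Tasting ends, so nothing later overlaps Park Tasting either.
Gallery Hike starts after Aquarium Walk ends, so nothing later overlaps Aquarium Walk either.
Castle Lunch starts after Gallery Hike ends, so nothing later overlaps Gallery Hike either.
Old-Town Hike starts after Castle Lunch ends, so nothing later overlaps Castle Lunch either.
Park Visit starts before Old-Town Hike ends → Old-Town Hike and Park Visit overlap.
That's a conflict, so the schedule is not conflict-free.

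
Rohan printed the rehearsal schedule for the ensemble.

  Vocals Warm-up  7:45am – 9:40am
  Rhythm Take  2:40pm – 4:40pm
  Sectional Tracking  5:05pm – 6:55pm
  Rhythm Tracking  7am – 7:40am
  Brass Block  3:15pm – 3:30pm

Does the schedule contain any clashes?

Sorted by start: Rhythm Tracking, Vocals Warm-up, Rhythm Take, Brass Block, Sectional Tracking.
Vocals Warm-up starts after Rhythm Tracking ends, so nothing later overlaps Rhythm Tracking either.
Rhythm Take starts after Vocals Warm-up ends, so nothing later overlaps Vocals Warm-up either.
Brass Block starts before Rhythm Take ends → Rhythm Take and Brass Block overlap.
That's a conflict, so the schedule is not conflict-free.

Yes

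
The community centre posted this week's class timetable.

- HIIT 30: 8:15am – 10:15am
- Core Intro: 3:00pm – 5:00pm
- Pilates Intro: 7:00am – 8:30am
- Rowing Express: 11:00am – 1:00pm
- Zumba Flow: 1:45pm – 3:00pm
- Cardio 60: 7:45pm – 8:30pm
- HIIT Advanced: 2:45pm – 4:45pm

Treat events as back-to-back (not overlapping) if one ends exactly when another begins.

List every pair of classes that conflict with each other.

Sorted by start: Pilates Intro, HIIT 30, Rowing Express, Zumba Flow, HIIT Advanced, Core Intro, Cardio 60.
HIIT 30 starts before Pilates Intro ends → Pilates Intro and HIIT 30 overlap.
Rowing Express starts after Pilates Intro ends; Pilates Intro is clear from here.
Rowing Express starts after HIIT 30 ends; HIIT 30 is clear from here.
Zumba Flow starts after Rowing Express ends; Rowing Express is clear from here.
HIIT Advanced starts before Zumba Flow ends → Zumba Flow and HIIT Advanced overlap.
Core Intro starts exactly when Zumba Flow ends (back-to-back, no overlap); Zumba Flow is clear from here.
Core Intro starts before HIIT Advanced ends → HIIT Advanced and Core Intro overlap.
Cardio 60 starts after HIIT Advanced ends.
Cardio 60 starts after Core Intro ends.

Core Intro & HIIT Advanced, HIIT 30 & Pilates Intro, HIIT Advanced & Zumba Flow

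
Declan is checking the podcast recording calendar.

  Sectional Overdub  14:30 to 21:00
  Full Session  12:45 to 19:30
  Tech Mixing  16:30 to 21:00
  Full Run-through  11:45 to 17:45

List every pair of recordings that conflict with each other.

Full Run-through & Full Session, Full Run-through & Sectional Overdub, Full Run-through & Tech Mixing, Full Session & Sectional Overdub, Full Session & Tech Mixing, Sectional Overdub & Tech Mixing

Sorted by start: Full Run-through, Full Session, Sectional Overdub, Tech Mixing.
Full Session starts before Full Run-through ends → Full Run-through and Full Session overlap.
Sectional Overdub starts before Full Run-through ends → Full Run-through and Sectional Overdub overlap.
Tech Mixing starts before Full Run-through ends → Full Run-through and Tech Mixing overlap.
Sectional Overdub starts before Full Session ends → Full Session and Sectional Overdub overlap.
Tech Mixing starts before Full Session ends → Full Session and Tech Mixing overlap.
Tech Mixing starts before Sectional Overdub ends → Sectional Overdub and Tech Mixing overlap.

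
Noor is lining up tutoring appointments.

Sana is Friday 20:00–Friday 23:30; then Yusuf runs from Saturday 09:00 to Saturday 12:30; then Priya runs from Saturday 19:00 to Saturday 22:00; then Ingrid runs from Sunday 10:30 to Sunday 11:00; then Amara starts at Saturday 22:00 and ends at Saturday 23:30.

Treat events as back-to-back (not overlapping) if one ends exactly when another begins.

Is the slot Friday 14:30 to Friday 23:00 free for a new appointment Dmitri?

Sana: starts Friday 20:00 before Dmitri ends Friday 23:00, and ends Friday 23:30 after Dmitri starts Friday 14:30 → overlap.
Yusuf: starts Saturday 09:00 at or after Dmitri ends Friday 23:00 → clear.
Priya: starts Saturday 19:00 at or after Dmitri ends Friday 23:00 → clear.
Amara: starts Saturday 22:00 at or after Dmitri ends Friday 23:00 → clear.
Ingrid: starts Sunday 10:30 at or after Dmitri ends Friday 23:00 → clear.
Dmitri overlaps Sana.

No — it overlaps Sana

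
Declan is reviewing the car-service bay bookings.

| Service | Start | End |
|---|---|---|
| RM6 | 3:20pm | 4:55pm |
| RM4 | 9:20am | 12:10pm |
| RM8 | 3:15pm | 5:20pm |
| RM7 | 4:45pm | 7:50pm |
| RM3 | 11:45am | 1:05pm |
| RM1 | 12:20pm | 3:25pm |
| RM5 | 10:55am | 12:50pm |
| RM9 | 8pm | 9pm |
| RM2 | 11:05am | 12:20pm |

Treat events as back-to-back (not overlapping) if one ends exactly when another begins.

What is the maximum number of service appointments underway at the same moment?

Sort all start/end points and keep a running count:
9:20am start RM4 → 1
10:55am start RM5 → 2
11:05am start RM2 → 3
11:45am start RM3 → 4
12:10pm end RM4 → 3
12:20pm end RM2 → 2
12:20pm start RM1 → 3
12:50pm end RM5 → 2
1:05pm end RM3 → 1
3:15pm start RM8 → 2
3:20pm start RM6 → 3
3:25pm end RM1 → 2
4:45pm start RM7 → 3
4:55pm end RM6 → 2
5:20pm end RM8 → 1
7:50pm end RM7 → 0
8pm start RM9 → 1
9pm end RM9 → 0
Peak is 4, at 11:45am (RM2, RM3, RM4, RM5).

4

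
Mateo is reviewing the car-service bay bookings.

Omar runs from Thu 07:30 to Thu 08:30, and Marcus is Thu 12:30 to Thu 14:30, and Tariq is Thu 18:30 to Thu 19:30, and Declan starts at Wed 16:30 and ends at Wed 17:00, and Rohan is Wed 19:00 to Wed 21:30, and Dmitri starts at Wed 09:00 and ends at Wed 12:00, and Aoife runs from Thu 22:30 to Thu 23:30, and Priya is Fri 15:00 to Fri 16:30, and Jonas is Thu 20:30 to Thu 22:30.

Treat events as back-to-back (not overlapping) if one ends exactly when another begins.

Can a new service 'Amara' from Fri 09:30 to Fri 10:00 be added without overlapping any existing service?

Dmitri: ends Wed 12:00 at or before Amara starts Fri 09:30 → clear.
Declan: ends Wed 17:00 at or before Amara starts Fri 09:30 → clear.
Rohan: ends Wed 21:30 at or before Amara starts Fri 09:30 → clear.
Omar: ends Thu 08:30 at or before Amara starts Fri 09:30 → clear.
Marcus: ends Thu 14:30 at or before Amara starts Fri 09:30 → clear.
Tariq: ends Thu 19:30 at or before Amara starts Fri 09:30 → clear.
Jonas: ends Thu 22:30 at or before Amara starts Fri 09:30 → clear.
Aoife: ends Thu 23:30 at or before Amara starts Fri 09:30 → clear.
Priya: starts Fri 15:00 at or after Amara ends Fri 10:00 → clear.

Yes — the slot is free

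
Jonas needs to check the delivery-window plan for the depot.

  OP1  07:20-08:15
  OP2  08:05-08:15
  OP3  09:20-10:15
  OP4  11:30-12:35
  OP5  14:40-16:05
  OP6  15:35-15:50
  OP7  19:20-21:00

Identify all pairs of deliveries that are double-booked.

Sorted by start: OP1, OP2, OP3, OP4, OP5, OP6, OP7.
OP2 starts before OP1 ends → OP1 and OP2 overlap.
OP3 starts after OP1 ends — done with OP1.
OP3 starts after OP2 ends — done with OP2.
OP4 starts after OP3 ends — done with OP3.
OP5 starts after OP4 ends — done with OP4.
OP6 starts before OP5 ends → OP5 and OP6 overlap.
OP7 starts after OP5 ends.
OP7 starts after OP6 ends.

OP1 & OP2, OP5 & OP6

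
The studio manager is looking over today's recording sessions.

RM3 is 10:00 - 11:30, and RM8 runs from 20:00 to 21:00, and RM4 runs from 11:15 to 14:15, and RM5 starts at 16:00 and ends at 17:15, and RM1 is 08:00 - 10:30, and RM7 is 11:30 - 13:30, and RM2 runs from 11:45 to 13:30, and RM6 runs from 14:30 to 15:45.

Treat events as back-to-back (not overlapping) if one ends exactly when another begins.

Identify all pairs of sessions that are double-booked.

Sorted by start: RM1, RM3, RM4, RM7, RM2, RM6, RM5, RM8.
RM3 starts before RM1 ends → RM1 and RM3 overlap.
RM4 starts after RM1 ends; RM1 is clear from here.
RM4 starts before RM3 ends → RM3 and RM4 overlap.
RM7 starts exactly when RM3 ends (back-to-back, no overlap); RM3 is clear from here.
RM7 starts before RM4 ends → RM4 and RM7 overlap.
RM2 starts before RM4 ends → RM4 and RM2 overlap.
RM6 starts after RM4 ends; RM4 is clear from here.
RM2 starts before RM7 ends → RM7 and RM2 overlap.
RM6 starts after RM7 ends; RM7 is clear from here.
RM6 starts after RM2 ends; RM2 is clear from here.
RM5 starts after RM6 ends; RM6 is clear from here.
RM8 starts after RM5 ends.

RM1 & RM3, RM2 & RM4, RM2 & RM7, RM3 & RM4, RM4 & RM7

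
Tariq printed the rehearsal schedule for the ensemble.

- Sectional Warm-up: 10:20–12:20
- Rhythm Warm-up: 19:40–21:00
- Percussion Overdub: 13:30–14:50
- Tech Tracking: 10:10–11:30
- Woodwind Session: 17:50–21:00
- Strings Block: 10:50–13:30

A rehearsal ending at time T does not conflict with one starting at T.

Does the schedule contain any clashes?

Sorted by start: Tech Tracking, Sectional Warm-up, Strings Block, Percussion Overdub, Woodwind Session, Rhythm Warm-up.
Sectional Warm-up starts before Tech Tracking ends → Tech Tracking and Sectional Warm-up overlap.
That's a conflict, so the schedule is not conflict-free.

Yes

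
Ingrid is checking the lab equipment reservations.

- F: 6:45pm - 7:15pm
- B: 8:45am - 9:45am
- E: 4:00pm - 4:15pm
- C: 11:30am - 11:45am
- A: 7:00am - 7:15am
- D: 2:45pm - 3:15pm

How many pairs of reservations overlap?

Two intervals overlap when each starts before the other ends.
Sorted by start: A, B, C, D, E, F.
B starts after A ends, so nothing later overlaps A either.
C starts after B ends, so nothing later overlaps B either.
D starts after C ends, so nothing later overlaps C either.
E starts after D ends, so nothing later overlaps D either.
F starts after E ends.
No pair overlaps.

0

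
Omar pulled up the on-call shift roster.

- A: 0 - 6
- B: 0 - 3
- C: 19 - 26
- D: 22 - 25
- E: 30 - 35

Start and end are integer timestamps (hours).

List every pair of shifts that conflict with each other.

A & B, C & D

Two intervals overlap when each starts before the other ends.
Sorted by start: A, B, C, D, E.
B starts before A ends → A and B overlap.
C starts after A ends; A is clear from here.
C starts after B ends; B is clear from here.
D starts before C ends → C and D overlap.
E starts after C ends.
E starts after D ends.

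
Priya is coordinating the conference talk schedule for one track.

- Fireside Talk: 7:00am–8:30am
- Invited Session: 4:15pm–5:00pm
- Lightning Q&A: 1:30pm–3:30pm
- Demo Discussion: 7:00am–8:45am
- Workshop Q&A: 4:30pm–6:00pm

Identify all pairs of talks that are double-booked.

Demo Discussion & Fireside Talk, Invited Session & Workshop Q&A

Sorted by start: Fireside Talk, Demo Discussion, Lightning Q&A, Invited Session, Workshop Q&A.
Demo Discussion starts before Fireside Talk ends → Fireside Talk and Demo Discussion overlap.
Lightning Q&A starts after Fireside Talk ends, so Fireside Talk has no further overlaps.
Lightning Q&A starts after Demo Discussion ends, so Demo Discussion has no further overlaps.
Invited Session starts after Lightning Q&A ends, so Lightning Q&A has no further overlaps.
Workshop Q&A starts before Invited Session ends → Invited Session and Workshop Q&A overlap.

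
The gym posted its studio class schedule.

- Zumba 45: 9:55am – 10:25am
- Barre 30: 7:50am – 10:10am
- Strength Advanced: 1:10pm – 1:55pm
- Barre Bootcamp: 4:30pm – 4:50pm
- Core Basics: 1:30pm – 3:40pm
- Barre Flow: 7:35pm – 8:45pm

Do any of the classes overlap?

Sorted by start: Barre 30, Zumba 45, Strength Advanced, Core Basics, Barre Bootcamp, Barre Flow.
Zumba 45 starts before Barre 30 ends → Barre 30 and Zumba 45 overlap.
That's a conflict, so the schedule is not conflict-free.

Yes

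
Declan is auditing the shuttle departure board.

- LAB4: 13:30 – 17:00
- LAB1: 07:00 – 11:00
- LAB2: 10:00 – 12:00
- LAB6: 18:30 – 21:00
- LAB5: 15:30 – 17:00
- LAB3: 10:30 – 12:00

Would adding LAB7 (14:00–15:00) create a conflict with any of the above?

Yes — it overlaps LAB4

LAB1: ends 11:00 at or before LAB7 starts 14:00 → clear.
LAB2: ends 12:00 at or before LAB7 starts 14:00 → clear.
LAB3: ends 12:00 at or before LAB7 starts 14:00 → clear.
LAB4: starts 13:30 before LAB7 ends 15:00, and ends 17:00 after LAB7 starts 14:00 → overlap.
LAB5: starts 15:30 at or after LAB7 ends 15:00 → clear.
LAB6: starts 18:30 at or after LAB7 ends 15:00 → clear.
LAB7 overlaps LAB4.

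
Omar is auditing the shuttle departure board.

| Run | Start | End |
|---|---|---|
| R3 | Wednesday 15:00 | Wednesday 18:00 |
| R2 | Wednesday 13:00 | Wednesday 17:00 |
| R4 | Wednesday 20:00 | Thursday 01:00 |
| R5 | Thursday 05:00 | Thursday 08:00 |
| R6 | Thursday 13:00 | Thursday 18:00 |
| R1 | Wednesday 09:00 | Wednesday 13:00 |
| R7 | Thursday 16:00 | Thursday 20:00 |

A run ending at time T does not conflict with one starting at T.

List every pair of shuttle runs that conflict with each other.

R2 & R3, R6 & R7

Sorted by start: R1, R2, R3, R4, R5, R6, R7.
R2 starts exactly when R1 ends (back-to-back, no overlap), so nothing later overlaps R1 either.
R3 starts before R2 ends → R2 and R3 overlap.
R4 starts after R2 ends, so nothing later overlaps R2 either.
R4 starts after R3 ends, so nothing later overlaps R3 either.
R5 starts after R4 ends, so nothing later overlaps R4 either.
R6 starts after R5 ends, so nothing later overlaps R5 either.
R7 starts before R6 ends → R6 and R7 overlap.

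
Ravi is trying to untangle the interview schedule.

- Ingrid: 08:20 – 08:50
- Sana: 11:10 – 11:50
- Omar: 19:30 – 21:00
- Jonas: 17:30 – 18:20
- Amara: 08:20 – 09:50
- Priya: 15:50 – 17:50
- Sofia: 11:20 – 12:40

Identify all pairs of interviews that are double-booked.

Check each pair: they overlap iff neither finishes before the other starts.
Sorted by start: Amara, Ingrid, Sana, Sofia, Priya, Jonas, Omar.
Ingrid starts before Amara ends → Amara and Ingrid overlap.
Sana starts after Amara ends — done with Amara.
Sana starts after Ingrid ends — done with Ingrid.
Sofia starts before Sana ends → Sana and Sofia overlap.
Priya starts after Sana ends — done with Sana.
Priya starts after Sofia ends — done with Sofia.
Jonas starts before Priya ends → Priya and Jonas overlap.
Omar starts after Priya ends.
Omar starts after Jonas ends.

Amara & Ingrid, Jonas & Priya, Sana & Sofia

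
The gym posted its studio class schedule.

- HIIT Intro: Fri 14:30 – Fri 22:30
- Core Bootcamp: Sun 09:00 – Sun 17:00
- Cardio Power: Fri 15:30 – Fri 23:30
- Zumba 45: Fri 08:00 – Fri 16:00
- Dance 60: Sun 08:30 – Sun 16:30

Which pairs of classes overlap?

Cardio Power & HIIT Intro, Cardio Power & Zumba 45, Core Bootcamp & Dance 60, HIIT Intro & Zumba 45

Sorted by start: Zumba 45, HIIT Intro, Cardio Power, Dance 60, Core Bootcamp.
HIIT Intro starts before Zumba 45 ends → Zumba 45 and HIIT Intro overlap.
Cardio Power starts before Zumba 45 ends → Zumba 45 and Cardio Power overlap.
Dance 60 starts after Zumba 45 ends, so Zumba 45 has no further overlaps.
Cardio Power starts before HIIT Intro ends → HIIT Intro and Cardio Power overlap.
Dance 60 starts after HIIT Intro ends, so HIIT Intro has no further overlaps.
Dance 60 starts after Cardio Power ends, so Cardio Power has no further overlaps.
Core Bootcamp starts before Dance 60 ends → Dance 60 and Core Bootcamp overlap.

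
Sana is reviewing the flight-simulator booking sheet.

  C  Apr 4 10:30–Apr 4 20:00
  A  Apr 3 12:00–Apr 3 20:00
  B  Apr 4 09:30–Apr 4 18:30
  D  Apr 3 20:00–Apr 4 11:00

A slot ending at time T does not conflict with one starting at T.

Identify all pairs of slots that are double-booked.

Sorted by start: A, D, B, C.
D starts exactly when A ends (back-to-back, no overlap), so nothing later overlaps A either.
B starts before D ends → D and B overlap.
C starts before D ends → D and C overlap.
C starts before B ends → B and C overlap.

B & C, B & D, C & D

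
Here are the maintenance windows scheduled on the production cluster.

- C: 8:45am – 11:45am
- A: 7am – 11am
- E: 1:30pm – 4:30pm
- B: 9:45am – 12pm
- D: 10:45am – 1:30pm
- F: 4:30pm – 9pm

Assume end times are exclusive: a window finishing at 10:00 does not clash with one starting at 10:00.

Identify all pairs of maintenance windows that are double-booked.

Sorted by start: A, C, B, D, E, F.
C starts before A ends → A and C overlap.
B starts before A ends → A and B overlap.
D starts before A ends → A and D overlap.
E starts after A ends — done with A.
B starts before C ends → C and B overlap.
D starts before C ends → C and D overlap.
E starts after C ends — done with C.
D starts before B ends → B and D overlap.
E starts after B ends — done with B.
E starts exactly when D ends (back-to-back, no overlap) — done with D.
F starts exactly when E ends (back-to-back, no overlap).

A & B, A & C, A & D, B & C, B & D, C & D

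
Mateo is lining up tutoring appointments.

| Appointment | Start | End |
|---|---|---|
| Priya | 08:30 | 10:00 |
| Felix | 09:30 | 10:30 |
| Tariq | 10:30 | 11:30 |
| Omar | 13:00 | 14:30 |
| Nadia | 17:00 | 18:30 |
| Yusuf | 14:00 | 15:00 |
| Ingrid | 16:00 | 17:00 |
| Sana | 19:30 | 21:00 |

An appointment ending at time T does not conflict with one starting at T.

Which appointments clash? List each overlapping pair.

Felix & Priya, Omar & Yusuf

Two intervals overlap when each starts before the other ends.
Sorted by start: Priya, Felix, Tariq, Omar, Yusuf, Ingrid, Nadia, Sana.
Felix starts before Priya ends → Priya and Felix overlap.
Tariq starts after Priya ends — done with Priya.
Tariq starts exactly when Felix ends (back-to-back, no overlap) — done with Felix.
Omar starts after Tariq ends — done with Tariq.
Yusuf starts before Omar ends → Omar and Yusuf overlap.
Ingrid starts after Omar ends — done with Omar.
Ingrid starts after Yusuf ends — done with Yusuf.
Nadia starts exactly when Ingrid ends (back-to-back, no overlap) — done with Ingrid.
Sana starts after Nadia ends.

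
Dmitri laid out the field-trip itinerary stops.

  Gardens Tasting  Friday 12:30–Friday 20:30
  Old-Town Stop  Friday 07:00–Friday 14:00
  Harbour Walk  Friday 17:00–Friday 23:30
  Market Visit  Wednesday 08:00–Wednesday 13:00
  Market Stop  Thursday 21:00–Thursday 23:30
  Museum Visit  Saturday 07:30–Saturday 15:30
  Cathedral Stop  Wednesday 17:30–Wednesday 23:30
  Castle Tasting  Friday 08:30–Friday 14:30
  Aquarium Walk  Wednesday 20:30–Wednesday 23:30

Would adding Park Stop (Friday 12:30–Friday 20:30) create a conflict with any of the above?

Yes — it overlaps Castle Tasting, Gardens Tasting, Harbour Walk, Old-Town Stop

Market Visit: ends Wednesday 13:00 at or before Park Stop starts Friday 12:30 → clear.
Cathedral Stop: ends Wednesday 23:30 at or before Park Stop starts Friday 12:30 → clear.
Aquarium Walk: ends Wednesday 23:30 at or before Park Stop starts Friday 12:30 → clear.
Market Stop: ends Thursday 23:30 at or before Park Stop starts Friday 12:30 → clear.
Old-Town Stop: starts Friday 07:00 before Park Stop ends Friday 20:30, and ends Friday 14:00 after Park Stop starts Friday 12:30 → overlap.
Castle Tasting: starts Friday 08:30 before Park Stop ends Friday 20:30, and ends Friday 14:30 after Park Stop starts Friday 12:30 → overlap.
Gardens Tasting: starts Friday 12:30 before Park Stop ends Friday 20:30, and ends Friday 20:30 after Park Stop starts Friday 12:30 → overlap.
Harbour Walk: starts Friday 17:00 before Park Stop ends Friday 20:30, and ends Friday 23:30 after Park Stop starts Friday 12:30 → overlap.
Museum Visit: starts Saturday 07:30 at or after Park Stop ends Friday 20:30 → clear.
Park Stop overlaps Old-Town Stop, Gardens Tasting, Castle Tasting, Harbour Walk.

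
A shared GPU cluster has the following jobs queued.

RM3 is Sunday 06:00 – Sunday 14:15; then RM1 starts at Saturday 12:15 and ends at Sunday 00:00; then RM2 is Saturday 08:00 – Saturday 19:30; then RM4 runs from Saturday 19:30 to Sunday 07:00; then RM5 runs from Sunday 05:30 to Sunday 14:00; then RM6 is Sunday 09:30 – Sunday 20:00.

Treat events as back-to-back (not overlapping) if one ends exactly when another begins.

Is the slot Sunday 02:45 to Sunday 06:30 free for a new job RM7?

No — it overlaps RM3, RM4, RM5

RM2: ends Saturday 19:30 at or before RM7 starts Sunday 02:45 → clear.
RM1: ends Sunday 00:00 at or before RM7 starts Sunday 02:45 → clear.
RM4: starts Saturday 19:30 before RM7 ends Sunday 06:30, and ends Sunday 07:00 after RM7 starts Sunday 02:45 → overlap.
RM5: starts Sunday 05:30 before RM7 ends Sunday 06:30, and ends Sunday 14:00 after RM7 starts Sunday 02:45 → overlap.
RM3: starts Sunday 06:00 before RM7 ends Sunday 06:30, and ends Sunday 14:15 after RM7 starts Sunday 02:45 → overlap.
RM6: starts Sunday 09:30 at or after RM7 ends Sunday 06:30 → clear.
RM7 overlaps RM3, RM4, RM5.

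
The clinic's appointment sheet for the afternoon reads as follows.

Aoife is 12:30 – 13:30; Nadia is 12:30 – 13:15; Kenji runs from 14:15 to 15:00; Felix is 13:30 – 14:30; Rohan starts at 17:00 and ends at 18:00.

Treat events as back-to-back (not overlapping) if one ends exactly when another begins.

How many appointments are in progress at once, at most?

2

Sort all start/end points and keep a running count:
12:30 start Aoife → 1
12:30 start Nadia → 2
13:15 end Nadia → 1
13:30 end Aoife → 0
13:30 start Felix → 1
14:15 start Kenji → 2
14:30 end Felix → 1
15:00 end Kenji → 0
17:00 start Rohan → 1
18:00 end Rohan → 0
Peak is 2, at 12:30 (Aoife, Nadia).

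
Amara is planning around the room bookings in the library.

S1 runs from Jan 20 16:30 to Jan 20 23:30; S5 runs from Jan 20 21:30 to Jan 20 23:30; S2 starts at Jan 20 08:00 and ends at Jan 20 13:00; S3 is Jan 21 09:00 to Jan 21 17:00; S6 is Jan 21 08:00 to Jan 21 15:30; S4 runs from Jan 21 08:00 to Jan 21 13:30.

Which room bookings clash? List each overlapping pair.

S1 & S5, S3 & S4, S3 & S6, S4 & S6

Check each pair: they overlap iff neither finishes before the other starts.
Sorted by start: S2, S1, S5, S4, S6, S3.
S1 starts after S2 ends, so nothing later overlaps S2 either.
S5 starts before S1 ends → S1 and S5 overlap.
S4 starts after S1 ends, so nothing later overlaps S1 either.
S4 starts after S5 ends, so nothing later overlaps S5 either.
S6 starts before S4 ends → S4 and S6 overlap.
S3 starts before S4 ends → S4 and S3 overlap.
S3 starts before S6 ends → S6 and S3 overlap.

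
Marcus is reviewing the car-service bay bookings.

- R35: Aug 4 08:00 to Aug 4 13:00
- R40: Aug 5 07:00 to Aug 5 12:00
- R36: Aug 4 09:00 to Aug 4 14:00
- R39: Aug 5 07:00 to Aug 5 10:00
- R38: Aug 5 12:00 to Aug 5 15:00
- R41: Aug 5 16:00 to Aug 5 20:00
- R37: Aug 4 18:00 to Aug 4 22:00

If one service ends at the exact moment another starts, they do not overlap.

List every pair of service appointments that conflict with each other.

R35 & R36, R39 & R40

Check each pair: they overlap iff neither finishes before the other starts.
Sorted by start: R35, R36, R37, R39, R40, R38, R41.
R36 starts before R35 ends → R35 and R36 overlap.
R37 starts after R35 ends; R35 is clear from here.
R37 starts after R36 ends; R36 is clear from here.
R39 starts after R37 ends; R37 is clear from here.
R40 starts before R39 ends → R39 and R40 overlap.
R38 starts after R39 ends; R39 is clear from here.
R38 starts exactly when R40 ends (back-to-back, no overlap); R40 is clear from here.
R41 starts after R38 ends.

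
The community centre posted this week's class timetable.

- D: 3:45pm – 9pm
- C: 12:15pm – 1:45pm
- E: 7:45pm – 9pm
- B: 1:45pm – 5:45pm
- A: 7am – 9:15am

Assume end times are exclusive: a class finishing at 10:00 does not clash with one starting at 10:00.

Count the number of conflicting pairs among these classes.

Sorted by start: A, C, B, D, E.
C starts after A ends — done with A.
B starts exactly when C ends (back-to-back, no overlap) — done with C.
D starts before B ends → B and D overlap.
E starts after B ends.
E starts before D ends → D and E overlap.
Overlapping pairs: B & D, D & E — 2 in total.

2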